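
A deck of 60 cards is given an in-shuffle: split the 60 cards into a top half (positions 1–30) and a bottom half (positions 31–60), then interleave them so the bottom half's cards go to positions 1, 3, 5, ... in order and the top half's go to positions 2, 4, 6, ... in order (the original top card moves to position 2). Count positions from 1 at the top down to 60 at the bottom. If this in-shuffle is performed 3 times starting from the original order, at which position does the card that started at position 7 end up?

Track the card's position through each in-shuffle:
7 → 14 → 28 → 56

56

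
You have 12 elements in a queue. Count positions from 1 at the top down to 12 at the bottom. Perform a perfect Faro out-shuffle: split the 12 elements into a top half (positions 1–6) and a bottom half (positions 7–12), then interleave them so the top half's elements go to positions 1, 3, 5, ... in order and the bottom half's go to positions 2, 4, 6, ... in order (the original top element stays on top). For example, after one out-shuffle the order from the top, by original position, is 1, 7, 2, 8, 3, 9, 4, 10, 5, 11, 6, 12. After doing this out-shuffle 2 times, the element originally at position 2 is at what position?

Track the element's position through each out-shuffle:
2 → 3 → 5

5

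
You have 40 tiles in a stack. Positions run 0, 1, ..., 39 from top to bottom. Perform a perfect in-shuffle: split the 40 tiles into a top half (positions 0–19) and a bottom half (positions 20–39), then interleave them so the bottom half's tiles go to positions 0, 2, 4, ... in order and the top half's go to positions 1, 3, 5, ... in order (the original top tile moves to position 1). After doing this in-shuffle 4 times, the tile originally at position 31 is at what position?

19

Track the tile's position through each in-shuffle:
31 → 22 → 4 → 9 → 19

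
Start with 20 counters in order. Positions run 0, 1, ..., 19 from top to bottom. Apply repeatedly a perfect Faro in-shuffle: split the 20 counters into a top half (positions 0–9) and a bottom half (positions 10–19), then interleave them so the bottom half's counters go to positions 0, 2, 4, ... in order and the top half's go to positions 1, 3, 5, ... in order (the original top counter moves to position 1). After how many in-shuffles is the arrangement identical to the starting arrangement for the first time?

6

The in-shuffle permutes the 20 positions with cycle lengths [2, 3, 3, 6, 6].
Every counter is home exactly when every cycle has completed a whole number of laps, i.e. after lcm(2, 3, 6) = 6 in-shuffles.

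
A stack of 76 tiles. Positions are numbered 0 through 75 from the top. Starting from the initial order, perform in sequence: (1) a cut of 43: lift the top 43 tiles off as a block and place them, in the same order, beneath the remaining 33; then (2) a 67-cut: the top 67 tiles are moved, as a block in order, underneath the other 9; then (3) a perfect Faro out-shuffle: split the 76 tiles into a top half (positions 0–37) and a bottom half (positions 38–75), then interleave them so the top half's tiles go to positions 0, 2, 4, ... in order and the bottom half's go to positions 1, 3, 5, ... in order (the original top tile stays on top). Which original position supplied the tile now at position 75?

33

Undo the operations in reverse order, starting from position 75:
  undo op 3 (out-shuffle, from bottom half): 75 ← 75
  undo op 2 (cut 67): 75 ← 66
  undo op 1 (cut 43): 66 ← 33
So the tile at position 75 came from original position 33.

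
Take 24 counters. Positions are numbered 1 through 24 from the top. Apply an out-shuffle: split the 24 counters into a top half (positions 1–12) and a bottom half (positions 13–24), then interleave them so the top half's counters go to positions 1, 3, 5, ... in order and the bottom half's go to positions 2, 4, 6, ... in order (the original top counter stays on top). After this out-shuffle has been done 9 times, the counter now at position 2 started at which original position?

Work backwards from position 2, undoing one out-shuffle at a time:
2 ← 13 ← 7 ← 4 ← 14 ← 19 ← 10 ← 17 ← 9 ← 5
So the counter now at position 2 started at position 5.

5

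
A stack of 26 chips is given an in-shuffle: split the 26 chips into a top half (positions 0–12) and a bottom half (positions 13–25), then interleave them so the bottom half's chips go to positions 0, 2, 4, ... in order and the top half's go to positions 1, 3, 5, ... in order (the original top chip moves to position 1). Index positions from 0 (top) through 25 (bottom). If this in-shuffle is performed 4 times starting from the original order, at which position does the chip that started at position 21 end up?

Track the chip's position through each in-shuffle:
21 → 16 → 6 → 13 → 0

0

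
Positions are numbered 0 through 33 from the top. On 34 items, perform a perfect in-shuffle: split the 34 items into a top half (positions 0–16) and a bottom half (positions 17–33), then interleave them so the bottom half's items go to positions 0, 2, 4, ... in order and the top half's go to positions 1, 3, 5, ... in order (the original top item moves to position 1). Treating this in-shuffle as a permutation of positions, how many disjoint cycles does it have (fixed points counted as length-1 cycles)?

Trace each unvisited position around until it returns:
(0 1 3 7 15 31 ... len 12) (2 5 11 23 12 25 ... len 12) (4 9 19) (6 13 27 20) (14 29 24)
5 cycles in total.

5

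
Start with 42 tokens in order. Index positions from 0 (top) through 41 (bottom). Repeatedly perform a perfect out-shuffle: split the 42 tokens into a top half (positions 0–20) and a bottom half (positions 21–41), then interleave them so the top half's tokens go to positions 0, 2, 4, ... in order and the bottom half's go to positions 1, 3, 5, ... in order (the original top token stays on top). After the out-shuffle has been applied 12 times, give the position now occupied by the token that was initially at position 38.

Track the token's position through each out-shuffle:
38 → 35 → 29 → 17 → 34 → 27 → 13 → 26 → 11 → 22 → 3 → 6 → 12

12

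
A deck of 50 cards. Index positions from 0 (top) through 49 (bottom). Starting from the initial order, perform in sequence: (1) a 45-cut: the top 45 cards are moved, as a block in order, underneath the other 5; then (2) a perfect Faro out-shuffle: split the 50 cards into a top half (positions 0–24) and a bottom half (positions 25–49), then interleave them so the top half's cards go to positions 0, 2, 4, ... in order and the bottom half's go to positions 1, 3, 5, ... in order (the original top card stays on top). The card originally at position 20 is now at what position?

1

Track the card from position 20 forward through each operation:
  after op 1 (cut 45): 20 → 25
  after op 2 (out-shuffle): 25 → 1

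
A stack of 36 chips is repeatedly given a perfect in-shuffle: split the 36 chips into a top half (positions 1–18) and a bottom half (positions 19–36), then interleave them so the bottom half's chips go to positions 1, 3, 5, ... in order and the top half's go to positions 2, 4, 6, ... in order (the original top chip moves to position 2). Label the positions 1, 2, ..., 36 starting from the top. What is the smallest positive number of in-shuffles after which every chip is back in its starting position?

36

The in-shuffle permutes the 36 positions with cycle lengths [36].
Every chip is home exactly when every cycle has completed a whole number of laps, i.e. after lcm(36) = 36 in-shuffles.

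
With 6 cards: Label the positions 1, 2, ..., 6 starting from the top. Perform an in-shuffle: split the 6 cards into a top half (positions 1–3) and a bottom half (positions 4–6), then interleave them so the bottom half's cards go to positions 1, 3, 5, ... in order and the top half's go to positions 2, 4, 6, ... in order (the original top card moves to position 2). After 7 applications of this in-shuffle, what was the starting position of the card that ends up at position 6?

3

Work backwards from position 6, undoing one in-shuffle at a time:
6 ← 3 ← 5 ← 6 ← 3 ← 5 ← 6 ← 3
So the card now at position 6 started at position 3.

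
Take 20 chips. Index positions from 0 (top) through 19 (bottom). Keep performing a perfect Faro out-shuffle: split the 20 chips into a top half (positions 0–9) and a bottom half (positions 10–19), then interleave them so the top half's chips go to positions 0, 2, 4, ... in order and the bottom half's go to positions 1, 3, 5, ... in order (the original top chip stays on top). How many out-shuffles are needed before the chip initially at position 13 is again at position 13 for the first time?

18

Follow position 13 under repeated out-shuffles:
13 → 7 → 14 → 9 → 18 → 17 → 15 → 11 → 3 → 6 → 12 → 5 → 10 → 1 → 2 → 4 → 8 → 16 → 13
It first returns after 18 out-shuffles.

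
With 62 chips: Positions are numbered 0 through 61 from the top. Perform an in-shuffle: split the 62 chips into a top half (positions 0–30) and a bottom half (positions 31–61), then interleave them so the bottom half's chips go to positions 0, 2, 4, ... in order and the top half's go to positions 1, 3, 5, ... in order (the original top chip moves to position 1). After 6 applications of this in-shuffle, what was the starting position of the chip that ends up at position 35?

Work backwards from position 35, undoing one in-shuffle at a time:
35 ← 17 ← 8 ← 35 ← 17 ← 8 ← 35
So the chip now at position 35 started at position 35.

35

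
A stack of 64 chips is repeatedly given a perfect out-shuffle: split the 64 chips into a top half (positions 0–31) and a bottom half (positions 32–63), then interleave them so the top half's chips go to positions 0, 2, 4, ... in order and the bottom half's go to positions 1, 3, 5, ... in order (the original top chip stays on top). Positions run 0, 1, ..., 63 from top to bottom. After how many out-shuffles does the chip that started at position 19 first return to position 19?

Follow position 19 under repeated out-shuffles:
19 → 38 → 13 → 26 → 52 → 41 → 19
It first returns after 6 out-shuffles.

6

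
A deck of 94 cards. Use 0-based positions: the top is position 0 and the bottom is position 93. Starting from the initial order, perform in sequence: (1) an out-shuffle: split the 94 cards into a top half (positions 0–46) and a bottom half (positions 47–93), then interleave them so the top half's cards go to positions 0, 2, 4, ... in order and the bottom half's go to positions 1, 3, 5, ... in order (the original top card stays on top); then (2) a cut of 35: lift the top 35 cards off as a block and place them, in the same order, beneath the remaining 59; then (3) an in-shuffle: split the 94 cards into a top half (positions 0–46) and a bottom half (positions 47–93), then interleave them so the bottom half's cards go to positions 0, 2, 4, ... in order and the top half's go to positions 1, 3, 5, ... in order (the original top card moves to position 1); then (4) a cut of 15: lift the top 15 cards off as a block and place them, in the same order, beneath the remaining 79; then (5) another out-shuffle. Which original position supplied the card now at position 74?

7

Undo the operations in reverse order, starting from position 74:
  undo op 5 (out-shuffle, from top half): 74 ← 37
  undo op 4 (cut 15): 37 ← 52
  undo op 3 (in-shuffle, from bottom half): 52 ← 73
  undo op 2 (cut 35): 73 ← 14
  undo op 1 (out-shuffle, from top half): 14 ← 7
So the card at position 74 came from original position 7.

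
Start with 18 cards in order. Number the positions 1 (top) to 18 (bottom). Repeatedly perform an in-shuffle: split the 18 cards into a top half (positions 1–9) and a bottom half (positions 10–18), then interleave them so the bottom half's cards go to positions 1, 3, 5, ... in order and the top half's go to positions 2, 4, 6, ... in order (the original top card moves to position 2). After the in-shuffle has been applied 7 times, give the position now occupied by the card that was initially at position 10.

7

Track the card's position through each in-shuffle:
10 → 1 → 2 → 4 → 8 → 16 → 13 → 7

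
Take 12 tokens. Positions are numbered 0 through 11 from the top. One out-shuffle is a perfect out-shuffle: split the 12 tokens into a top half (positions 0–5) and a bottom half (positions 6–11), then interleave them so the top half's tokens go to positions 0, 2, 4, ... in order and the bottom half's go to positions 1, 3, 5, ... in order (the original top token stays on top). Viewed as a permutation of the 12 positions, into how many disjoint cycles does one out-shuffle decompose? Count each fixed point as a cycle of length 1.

Trace each unvisited position around until it returns:
(0) (1 2 4 8 5 10 9 7 3 6) (11)
3 cycles in total.

3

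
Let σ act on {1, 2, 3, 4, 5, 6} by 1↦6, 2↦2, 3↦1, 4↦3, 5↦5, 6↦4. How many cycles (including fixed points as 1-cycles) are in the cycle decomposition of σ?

Cycle decomposition: (1 6 4 3) (2) (5).
3 cycles.

3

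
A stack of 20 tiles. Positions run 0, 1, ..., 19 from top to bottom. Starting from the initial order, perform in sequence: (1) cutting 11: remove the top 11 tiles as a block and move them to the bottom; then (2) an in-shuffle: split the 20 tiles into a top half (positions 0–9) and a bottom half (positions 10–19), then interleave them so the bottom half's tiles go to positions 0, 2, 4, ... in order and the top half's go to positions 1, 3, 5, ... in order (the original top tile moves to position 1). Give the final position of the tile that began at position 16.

11

Track the tile from position 16 forward through each operation:
  after op 1 (cut 11): 16 → 5
  after op 2 (in-shuffle): 5 → 11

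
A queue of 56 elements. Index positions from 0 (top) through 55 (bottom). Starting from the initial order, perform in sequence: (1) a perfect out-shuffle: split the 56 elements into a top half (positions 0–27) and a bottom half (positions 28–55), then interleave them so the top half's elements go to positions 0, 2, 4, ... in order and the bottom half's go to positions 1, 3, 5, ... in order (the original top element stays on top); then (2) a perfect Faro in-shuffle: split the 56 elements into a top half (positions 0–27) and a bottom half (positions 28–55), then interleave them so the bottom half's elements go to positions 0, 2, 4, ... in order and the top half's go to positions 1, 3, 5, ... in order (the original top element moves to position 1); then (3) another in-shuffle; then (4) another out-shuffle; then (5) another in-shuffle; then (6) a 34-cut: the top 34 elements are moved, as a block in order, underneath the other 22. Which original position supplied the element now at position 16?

Undo the operations in reverse order, starting from position 16:
  undo op 6 (cut 34): 16 ← 50
  undo op 5 (in-shuffle, from bottom half): 50 ← 53
  undo op 4 (out-shuffle, from bottom half): 53 ← 54
  undo op 3 (in-shuffle, from bottom half): 54 ← 55
  undo op 2 (in-shuffle, from top half): 55 ← 27
  undo op 1 (out-shuffle, from bottom half): 27 ← 41
So the element at position 16 came from original position 41.

41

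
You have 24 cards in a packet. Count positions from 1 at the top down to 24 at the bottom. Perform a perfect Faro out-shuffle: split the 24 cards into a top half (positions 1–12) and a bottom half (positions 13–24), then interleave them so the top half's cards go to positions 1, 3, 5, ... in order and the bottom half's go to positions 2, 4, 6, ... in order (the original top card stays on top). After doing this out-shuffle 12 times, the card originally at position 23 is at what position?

Track the card's position through each out-shuffle:
23 → 22 → 20 → 16 → 8 → 15 → 6 → 11 → 21 → 18 → 12 → 23 → 22

22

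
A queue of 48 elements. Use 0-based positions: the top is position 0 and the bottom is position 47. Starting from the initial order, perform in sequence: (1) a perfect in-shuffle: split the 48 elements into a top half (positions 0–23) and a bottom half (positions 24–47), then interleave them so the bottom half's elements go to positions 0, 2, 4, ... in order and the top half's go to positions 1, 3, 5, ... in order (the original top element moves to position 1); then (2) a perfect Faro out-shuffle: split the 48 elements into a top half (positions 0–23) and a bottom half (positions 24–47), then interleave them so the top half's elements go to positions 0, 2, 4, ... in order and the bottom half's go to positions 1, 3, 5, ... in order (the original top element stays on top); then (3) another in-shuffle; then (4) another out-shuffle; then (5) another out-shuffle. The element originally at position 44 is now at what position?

25

Track the element from position 44 forward through each operation:
  after op 1 (in-shuffle): 44 → 40
  after op 2 (out-shuffle): 40 → 33
  after op 3 (in-shuffle): 33 → 18
  after op 4 (out-shuffle): 18 → 36
  after op 5 (out-shuffle): 36 → 25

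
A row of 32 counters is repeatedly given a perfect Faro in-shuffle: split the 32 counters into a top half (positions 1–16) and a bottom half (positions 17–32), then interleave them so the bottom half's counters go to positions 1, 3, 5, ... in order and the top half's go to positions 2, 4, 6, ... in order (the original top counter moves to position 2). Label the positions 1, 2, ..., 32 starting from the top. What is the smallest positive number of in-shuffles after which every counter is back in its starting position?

The in-shuffle permutes the 32 positions with cycle lengths [2, 10, 10, 10].
Every counter is home exactly when every cycle has completed a whole number of laps, i.e. after lcm(2, 10) = 10 in-shuffles.

10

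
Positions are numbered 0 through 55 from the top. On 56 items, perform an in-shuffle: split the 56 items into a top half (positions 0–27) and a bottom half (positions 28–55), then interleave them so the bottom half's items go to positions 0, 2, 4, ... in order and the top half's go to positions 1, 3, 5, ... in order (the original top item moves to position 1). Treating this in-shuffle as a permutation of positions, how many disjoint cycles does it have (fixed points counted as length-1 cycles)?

Trace each unvisited position around until it returns:
(0 1 3 7 15 31 ... len 18) (2 5 11 23 47 38 ... len 18) (4 9 19 39 22 45 ... len 18) (18 37)
4 cycles in total.

4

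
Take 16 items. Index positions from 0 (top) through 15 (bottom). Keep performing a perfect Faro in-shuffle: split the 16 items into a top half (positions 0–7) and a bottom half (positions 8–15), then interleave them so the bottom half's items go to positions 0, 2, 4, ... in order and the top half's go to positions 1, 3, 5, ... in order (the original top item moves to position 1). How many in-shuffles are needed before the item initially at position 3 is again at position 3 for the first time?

8

Follow position 3 under repeated in-shuffles:
3 → 7 → 15 → 14 → 12 → 8 → 0 → 1 → 3
It first returns after 8 in-shuffles.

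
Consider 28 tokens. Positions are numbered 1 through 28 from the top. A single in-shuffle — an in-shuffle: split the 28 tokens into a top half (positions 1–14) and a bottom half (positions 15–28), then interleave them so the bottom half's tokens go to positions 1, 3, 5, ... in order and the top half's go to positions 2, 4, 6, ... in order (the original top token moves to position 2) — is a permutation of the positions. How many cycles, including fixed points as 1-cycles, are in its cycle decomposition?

1

Trace each unvisited position around until it returns:
(1 2 4 8 16 3 ... len 28)
1 cycle in total.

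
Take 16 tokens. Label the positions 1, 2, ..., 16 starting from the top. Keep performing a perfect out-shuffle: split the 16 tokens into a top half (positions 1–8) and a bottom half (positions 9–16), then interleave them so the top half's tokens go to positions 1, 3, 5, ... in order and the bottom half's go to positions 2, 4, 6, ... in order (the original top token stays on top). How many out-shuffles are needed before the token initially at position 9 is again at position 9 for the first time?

4

Follow position 9 under repeated out-shuffles:
9 → 2 → 3 → 5 → 9
It first returns after 4 out-shuffles.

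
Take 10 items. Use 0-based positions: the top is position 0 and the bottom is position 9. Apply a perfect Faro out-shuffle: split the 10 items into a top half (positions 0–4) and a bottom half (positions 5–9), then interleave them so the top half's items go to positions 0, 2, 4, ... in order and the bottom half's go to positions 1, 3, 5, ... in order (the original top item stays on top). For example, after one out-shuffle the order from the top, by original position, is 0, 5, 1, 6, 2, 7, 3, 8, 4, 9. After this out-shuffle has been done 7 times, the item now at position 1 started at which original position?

5

Work backwards from position 1, undoing one out-shuffle at a time:
1 ← 5 ← 7 ← 8 ← 4 ← 2 ← 1 ← 5
So the item now at position 1 started at position 5.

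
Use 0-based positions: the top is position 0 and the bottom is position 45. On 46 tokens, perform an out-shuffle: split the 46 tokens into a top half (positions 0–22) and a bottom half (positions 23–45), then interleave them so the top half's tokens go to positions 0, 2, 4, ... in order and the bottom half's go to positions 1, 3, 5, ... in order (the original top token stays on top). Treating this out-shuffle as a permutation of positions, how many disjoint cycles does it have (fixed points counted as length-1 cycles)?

Trace each unvisited position around until it returns:
(0) (1 2 4 8 16 32 ... len 12) (3 6 12 24) (5 10 20 40 35 25) (7 14 28 11 22 44 ... len 12) (9 18 36 27) (15 30) (21 42 39 33) ... plus 1 more
9 cycles in total.

9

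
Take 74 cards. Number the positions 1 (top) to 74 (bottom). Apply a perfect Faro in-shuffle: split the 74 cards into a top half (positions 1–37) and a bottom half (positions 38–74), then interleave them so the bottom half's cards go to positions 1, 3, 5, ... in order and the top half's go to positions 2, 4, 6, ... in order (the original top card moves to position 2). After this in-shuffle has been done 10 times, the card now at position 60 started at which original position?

15

Work backwards from position 60, undoing one in-shuffle at a time:
60 ← 30 ← 15 ← 45 ← 60 ← 30 ← 15 ← 45 ← 60 ← 30 ← 15
So the card now at position 60 started at position 15.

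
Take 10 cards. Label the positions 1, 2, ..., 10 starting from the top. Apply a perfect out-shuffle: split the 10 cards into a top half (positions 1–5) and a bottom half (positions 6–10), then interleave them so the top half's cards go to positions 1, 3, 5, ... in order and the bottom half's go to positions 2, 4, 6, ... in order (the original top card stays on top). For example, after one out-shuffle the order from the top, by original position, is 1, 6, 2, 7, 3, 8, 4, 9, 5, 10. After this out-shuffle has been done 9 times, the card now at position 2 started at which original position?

9

Work backwards from position 2, undoing one out-shuffle at a time:
2 ← 6 ← 8 ← 9 ← 5 ← 3 ← 2 ← 6 ← 8 ← 9
So the card now at position 2 started at position 9.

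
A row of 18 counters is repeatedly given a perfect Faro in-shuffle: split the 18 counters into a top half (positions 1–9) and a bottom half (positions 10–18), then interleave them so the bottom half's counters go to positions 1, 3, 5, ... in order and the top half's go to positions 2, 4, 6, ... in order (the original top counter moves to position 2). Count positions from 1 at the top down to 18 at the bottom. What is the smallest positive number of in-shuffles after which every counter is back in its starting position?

The in-shuffle permutes the 18 positions with cycle lengths [18].
Every counter is home exactly when every cycle has completed a whole number of laps, i.e. after lcm(18) = 18 in-shuffles.

18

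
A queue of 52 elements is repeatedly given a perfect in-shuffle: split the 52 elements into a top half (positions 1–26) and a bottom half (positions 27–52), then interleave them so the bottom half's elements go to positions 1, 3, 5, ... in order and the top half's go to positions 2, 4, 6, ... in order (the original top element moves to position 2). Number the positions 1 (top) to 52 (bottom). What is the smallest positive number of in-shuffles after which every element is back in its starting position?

52

The in-shuffle permutes the 52 positions with cycle lengths [52].
Every element is home exactly when every cycle has completed a whole number of laps, i.e. after lcm(52) = 52 in-shuffles.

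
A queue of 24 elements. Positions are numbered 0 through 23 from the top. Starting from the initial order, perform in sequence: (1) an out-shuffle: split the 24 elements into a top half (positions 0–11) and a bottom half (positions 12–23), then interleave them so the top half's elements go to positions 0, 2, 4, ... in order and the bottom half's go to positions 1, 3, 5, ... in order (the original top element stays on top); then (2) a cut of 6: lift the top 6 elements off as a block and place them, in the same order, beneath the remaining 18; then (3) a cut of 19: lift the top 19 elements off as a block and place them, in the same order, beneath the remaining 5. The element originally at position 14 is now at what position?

Track the element from position 14 forward through each operation:
  after op 1 (out-shuffle): 14 → 5
  after op 2 (cut 6): 5 → 23
  after op 3 (cut 19): 23 → 4

4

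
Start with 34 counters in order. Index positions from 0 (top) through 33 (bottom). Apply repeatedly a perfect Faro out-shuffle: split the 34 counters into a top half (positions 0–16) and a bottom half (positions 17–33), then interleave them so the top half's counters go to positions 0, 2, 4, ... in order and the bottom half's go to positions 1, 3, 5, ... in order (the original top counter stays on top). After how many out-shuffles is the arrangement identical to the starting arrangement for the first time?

10

The out-shuffle permutes the 34 positions with cycle lengths [1, 1, 2, 10, 10, 10].
Every counter is home exactly when every cycle has completed a whole number of laps, i.e. after lcm(1, 2, 10) = 10 out-shuffles.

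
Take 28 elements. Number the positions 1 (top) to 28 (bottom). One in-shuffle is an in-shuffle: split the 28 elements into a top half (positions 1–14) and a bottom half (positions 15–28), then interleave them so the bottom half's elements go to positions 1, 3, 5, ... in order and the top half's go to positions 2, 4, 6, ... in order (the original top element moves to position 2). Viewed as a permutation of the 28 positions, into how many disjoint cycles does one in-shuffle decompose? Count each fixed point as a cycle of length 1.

Trace each unvisited position around until it returns:
(1 2 4 8 16 3 ... len 28)
1 cycle in total.

1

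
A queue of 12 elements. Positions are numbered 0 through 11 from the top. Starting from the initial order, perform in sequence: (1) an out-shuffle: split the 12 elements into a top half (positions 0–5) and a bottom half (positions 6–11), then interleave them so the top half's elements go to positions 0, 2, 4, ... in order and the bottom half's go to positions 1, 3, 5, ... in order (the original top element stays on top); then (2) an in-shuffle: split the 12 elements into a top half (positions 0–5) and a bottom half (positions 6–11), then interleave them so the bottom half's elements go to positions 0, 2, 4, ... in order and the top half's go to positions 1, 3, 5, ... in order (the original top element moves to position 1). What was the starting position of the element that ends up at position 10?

11

Undo the operations in reverse order, starting from position 10:
  undo op 2 (in-shuffle, from bottom half): 10 ← 11
  undo op 1 (out-shuffle, from bottom half): 11 ← 11
So the element at position 10 came from original position 11.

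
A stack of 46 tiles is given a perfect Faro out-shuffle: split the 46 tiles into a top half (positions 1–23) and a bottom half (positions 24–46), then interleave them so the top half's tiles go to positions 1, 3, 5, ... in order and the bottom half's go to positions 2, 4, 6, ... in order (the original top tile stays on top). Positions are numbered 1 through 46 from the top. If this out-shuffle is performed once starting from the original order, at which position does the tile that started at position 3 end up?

Track the tile's position through each out-shuffle:
3 → 5

5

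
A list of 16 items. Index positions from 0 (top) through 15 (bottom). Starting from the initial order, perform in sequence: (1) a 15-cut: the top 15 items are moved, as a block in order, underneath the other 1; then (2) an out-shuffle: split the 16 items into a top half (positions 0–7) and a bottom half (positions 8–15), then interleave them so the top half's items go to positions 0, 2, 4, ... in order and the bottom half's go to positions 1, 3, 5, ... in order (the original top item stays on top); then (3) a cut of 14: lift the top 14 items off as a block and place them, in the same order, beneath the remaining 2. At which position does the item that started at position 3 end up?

10

Track the item from position 3 forward through each operation:
  after op 1 (cut 15): 3 → 4
  after op 2 (out-shuffle): 4 → 8
  after op 3 (cut 14): 8 → 10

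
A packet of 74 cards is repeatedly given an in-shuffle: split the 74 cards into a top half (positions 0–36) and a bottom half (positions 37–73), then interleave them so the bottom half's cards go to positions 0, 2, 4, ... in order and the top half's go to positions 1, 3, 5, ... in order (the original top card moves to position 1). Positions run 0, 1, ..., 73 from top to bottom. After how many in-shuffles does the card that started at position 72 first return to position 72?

20

Follow position 72 under repeated in-shuffles:
72 → 70 → 66 → 58 → 42 → 10 → 21 → 43 → 12 → 25 → 51 → 28 → 57 → 40 → 6 → 13 → 27 → 55 → 36 → 73 → 72
It first returns after 20 in-shuffles.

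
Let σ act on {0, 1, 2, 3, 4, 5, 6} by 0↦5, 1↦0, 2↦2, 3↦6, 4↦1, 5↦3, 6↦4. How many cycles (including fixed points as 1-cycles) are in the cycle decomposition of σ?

Cycle decomposition: (0 5 3 6 4 1) (2).
2 cycles.

2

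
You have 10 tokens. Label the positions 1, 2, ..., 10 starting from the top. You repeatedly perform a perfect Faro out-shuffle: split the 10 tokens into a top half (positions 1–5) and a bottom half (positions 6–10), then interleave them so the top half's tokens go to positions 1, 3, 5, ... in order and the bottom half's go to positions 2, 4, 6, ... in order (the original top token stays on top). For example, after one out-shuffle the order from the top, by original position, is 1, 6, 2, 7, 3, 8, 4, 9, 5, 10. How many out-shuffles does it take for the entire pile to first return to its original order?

The out-shuffle permutes the 10 positions with cycle lengths [1, 1, 2, 6].
Every token is home exactly when every cycle has completed a whole number of laps, i.e. after lcm(1, 2, 6) = 6 out-shuffles.

6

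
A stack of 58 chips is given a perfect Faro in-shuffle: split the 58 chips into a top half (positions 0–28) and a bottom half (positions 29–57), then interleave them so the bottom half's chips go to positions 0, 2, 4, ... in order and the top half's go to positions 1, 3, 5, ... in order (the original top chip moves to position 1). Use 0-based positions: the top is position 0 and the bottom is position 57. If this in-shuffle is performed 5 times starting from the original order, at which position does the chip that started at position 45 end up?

55

Track the chip's position through each in-shuffle:
45 → 32 → 6 → 13 → 27 → 55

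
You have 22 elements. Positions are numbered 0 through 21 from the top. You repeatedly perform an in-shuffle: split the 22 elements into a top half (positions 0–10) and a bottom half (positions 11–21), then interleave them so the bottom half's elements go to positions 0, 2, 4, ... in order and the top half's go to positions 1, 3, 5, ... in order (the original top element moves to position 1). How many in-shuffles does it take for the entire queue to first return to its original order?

The in-shuffle permutes the 22 positions with cycle lengths [11, 11].
Every element is home exactly when every cycle has completed a whole number of laps, i.e. after lcm(11) = 11 in-shuffles.

11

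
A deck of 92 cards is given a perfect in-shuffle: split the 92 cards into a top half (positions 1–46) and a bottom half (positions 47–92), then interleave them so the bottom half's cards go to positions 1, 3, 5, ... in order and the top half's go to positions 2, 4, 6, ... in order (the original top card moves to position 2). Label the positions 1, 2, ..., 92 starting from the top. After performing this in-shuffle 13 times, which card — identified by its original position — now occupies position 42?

75

Work backwards from position 42, undoing one in-shuffle at a time:
42 ← 21 ← 57 ← 75 ← 84 ← ... ← 75 (13 steps).
So the card now at position 42 started at position 75.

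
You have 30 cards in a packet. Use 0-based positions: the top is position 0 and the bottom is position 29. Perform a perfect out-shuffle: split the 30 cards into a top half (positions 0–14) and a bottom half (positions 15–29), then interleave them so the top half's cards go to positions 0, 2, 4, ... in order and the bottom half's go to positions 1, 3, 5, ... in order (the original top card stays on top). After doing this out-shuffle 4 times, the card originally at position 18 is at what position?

27

Track the card's position through each out-shuffle:
18 → 7 → 14 → 28 → 27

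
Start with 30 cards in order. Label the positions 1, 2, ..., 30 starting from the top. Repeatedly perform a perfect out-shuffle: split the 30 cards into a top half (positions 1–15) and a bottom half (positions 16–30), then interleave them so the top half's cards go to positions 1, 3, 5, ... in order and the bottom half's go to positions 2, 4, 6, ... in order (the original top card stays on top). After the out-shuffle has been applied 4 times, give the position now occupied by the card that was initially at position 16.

Track the card's position through each out-shuffle:
16 → 2 → 3 → 5 → 9

9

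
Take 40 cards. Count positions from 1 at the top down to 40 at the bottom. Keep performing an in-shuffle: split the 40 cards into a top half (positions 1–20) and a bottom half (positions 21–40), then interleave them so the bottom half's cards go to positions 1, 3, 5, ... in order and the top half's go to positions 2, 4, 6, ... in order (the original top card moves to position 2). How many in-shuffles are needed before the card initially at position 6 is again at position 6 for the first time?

Follow position 6 under repeated in-shuffles:
6 → 12 → 24 → 7 → 14 → 28 → 15 → 30 → 19 → 38 → 35 → 29 → 17 → 34 → 27 → 13 → 26 → 11 → 22 → 3 → 6
It first returns after 20 in-shuffles.

20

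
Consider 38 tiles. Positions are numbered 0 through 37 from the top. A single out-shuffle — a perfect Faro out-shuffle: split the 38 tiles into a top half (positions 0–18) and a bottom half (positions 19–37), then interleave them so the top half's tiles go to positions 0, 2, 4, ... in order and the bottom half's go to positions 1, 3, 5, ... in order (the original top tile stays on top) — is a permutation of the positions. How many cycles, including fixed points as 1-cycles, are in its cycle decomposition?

3

Trace each unvisited position around until it returns:
(0) (1 2 4 8 16 32 ... len 36) (37)
3 cycles in total.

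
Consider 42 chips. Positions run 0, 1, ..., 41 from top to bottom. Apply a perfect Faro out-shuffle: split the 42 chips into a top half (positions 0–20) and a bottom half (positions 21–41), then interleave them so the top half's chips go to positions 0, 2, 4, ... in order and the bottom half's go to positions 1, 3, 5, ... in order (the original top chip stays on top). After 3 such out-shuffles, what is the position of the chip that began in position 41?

41

Position 41 is a fixed point of every out-shuffle, so the chip never moves.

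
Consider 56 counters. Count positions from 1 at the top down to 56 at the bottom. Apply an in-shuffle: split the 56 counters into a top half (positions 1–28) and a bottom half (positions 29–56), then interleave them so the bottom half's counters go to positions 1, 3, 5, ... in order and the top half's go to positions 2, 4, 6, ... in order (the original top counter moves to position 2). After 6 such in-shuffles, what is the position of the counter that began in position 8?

56

Track the counter's position through each in-shuffle:
8 → 16 → 32 → 7 → 14 → 28 → 56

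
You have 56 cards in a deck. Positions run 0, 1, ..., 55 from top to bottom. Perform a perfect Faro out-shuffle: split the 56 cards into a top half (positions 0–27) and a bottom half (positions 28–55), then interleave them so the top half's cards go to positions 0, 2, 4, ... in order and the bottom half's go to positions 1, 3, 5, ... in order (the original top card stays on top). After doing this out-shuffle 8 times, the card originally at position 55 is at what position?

55

Position 55 is a fixed point of every out-shuffle, so the card never moves.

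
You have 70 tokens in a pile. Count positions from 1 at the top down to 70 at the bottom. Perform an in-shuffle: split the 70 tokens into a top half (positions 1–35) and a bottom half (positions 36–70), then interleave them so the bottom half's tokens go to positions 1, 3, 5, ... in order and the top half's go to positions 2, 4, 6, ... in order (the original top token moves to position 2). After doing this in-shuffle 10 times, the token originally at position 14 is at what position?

Track the token's position through each in-shuffle:
14 → 28 → 56 → 41 → 11 → 22 → 44 → 17 → 34 → 68 → 65

65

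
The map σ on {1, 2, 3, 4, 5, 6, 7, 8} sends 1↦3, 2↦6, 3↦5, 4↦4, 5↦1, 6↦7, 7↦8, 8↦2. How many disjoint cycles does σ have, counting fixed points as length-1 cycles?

3

Cycle decomposition: (1 3 5) (2 6 7 8) (4).
3 cycles.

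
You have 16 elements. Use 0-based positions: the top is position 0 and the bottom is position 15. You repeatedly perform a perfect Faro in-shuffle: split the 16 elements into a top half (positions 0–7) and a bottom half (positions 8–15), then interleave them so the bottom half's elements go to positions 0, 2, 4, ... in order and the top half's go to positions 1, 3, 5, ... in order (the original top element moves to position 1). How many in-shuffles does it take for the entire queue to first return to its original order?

The in-shuffle permutes the 16 positions with cycle lengths [8, 8].
Every element is home exactly when every cycle has completed a whole number of laps, i.e. after lcm(8) = 8 in-shuffles.

8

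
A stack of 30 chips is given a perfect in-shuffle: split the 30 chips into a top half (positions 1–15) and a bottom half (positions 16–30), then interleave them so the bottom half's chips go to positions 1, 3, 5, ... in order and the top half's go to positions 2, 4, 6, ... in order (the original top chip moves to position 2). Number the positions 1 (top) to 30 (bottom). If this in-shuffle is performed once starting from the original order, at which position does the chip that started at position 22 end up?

Track the chip's position through each in-shuffle:
22 → 13

13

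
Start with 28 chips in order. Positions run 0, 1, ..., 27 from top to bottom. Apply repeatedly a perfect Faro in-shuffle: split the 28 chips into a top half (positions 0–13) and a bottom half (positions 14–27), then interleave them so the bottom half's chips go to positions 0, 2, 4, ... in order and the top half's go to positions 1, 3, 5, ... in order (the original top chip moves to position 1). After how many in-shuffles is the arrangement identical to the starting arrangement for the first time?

28

The in-shuffle permutes the 28 positions with cycle lengths [28].
Every chip is home exactly when every cycle has completed a whole number of laps, i.e. after lcm(28) = 28 in-shuffles.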